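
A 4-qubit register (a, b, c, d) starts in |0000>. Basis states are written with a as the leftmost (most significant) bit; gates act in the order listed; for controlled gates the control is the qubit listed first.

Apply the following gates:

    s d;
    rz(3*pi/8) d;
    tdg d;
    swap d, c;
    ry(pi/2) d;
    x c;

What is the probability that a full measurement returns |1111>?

Outcome |1111> occurs with probability 0.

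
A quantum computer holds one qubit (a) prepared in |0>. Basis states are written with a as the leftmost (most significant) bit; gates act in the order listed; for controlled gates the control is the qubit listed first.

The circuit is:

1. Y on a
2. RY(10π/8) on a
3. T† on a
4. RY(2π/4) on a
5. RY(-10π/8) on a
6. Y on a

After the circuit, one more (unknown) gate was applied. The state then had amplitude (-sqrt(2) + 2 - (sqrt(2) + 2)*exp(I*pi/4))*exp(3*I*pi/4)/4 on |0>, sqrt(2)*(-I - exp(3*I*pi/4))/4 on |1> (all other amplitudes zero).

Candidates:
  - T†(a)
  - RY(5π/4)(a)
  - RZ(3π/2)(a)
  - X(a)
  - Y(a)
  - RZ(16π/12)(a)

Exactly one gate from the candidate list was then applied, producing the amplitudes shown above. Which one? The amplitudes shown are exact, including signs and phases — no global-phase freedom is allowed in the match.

The applied gate was T†(a).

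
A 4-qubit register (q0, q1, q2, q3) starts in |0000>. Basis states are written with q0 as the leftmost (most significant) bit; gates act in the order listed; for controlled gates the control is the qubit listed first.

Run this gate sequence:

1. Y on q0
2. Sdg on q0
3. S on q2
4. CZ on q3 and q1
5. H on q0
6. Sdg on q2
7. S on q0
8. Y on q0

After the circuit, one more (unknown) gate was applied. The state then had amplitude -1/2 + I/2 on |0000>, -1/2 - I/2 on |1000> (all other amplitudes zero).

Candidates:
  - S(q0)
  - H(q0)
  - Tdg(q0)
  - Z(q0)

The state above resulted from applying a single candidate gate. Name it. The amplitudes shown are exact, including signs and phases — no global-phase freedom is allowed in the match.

The applied gate was H(q0).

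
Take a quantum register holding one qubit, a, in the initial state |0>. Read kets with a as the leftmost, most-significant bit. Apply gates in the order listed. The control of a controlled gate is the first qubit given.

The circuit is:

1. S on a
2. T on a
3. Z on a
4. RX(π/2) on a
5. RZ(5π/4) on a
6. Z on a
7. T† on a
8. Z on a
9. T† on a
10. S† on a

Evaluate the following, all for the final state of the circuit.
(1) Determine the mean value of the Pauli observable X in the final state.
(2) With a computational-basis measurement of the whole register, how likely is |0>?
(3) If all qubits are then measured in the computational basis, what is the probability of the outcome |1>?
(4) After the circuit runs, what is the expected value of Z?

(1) The observable X averages to sqrt(2)/2.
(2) The probability of measuring |0> is 1/2.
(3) The probability of measuring |1> is 1/2.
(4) The observable Z averages to 0.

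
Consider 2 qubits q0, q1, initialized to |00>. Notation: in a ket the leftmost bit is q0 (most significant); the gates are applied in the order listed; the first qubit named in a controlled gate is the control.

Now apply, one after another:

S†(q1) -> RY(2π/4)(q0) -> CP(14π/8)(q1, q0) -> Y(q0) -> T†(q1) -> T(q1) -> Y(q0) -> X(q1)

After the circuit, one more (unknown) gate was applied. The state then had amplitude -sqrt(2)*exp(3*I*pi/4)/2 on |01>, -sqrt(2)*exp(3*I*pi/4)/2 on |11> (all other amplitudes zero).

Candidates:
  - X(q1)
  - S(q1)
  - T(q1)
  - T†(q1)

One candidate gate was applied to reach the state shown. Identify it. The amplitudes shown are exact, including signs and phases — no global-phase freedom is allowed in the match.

It was T†(q1) that produced the state shown.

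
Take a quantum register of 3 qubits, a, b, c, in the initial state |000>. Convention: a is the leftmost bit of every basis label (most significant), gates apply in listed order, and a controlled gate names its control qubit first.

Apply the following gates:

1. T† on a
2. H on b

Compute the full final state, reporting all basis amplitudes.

The resulting statevector has amplitude sqrt(2)/2 on |000>, sqrt(2)/2 on |010>, and 0 on every other basis state.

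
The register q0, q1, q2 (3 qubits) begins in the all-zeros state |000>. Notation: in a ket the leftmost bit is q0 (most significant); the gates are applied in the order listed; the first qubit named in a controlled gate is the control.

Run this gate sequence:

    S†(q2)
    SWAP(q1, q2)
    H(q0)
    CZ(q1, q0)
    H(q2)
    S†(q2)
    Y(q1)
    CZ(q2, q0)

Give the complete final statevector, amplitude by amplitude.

The resulting statevector has amplitude 0 on |000>, 0 on |001>, I/2 on |010>, 1/2 on |011>, 0 on |100>, 0 on |101>, I/2 on |110>, -1/2 on |111>.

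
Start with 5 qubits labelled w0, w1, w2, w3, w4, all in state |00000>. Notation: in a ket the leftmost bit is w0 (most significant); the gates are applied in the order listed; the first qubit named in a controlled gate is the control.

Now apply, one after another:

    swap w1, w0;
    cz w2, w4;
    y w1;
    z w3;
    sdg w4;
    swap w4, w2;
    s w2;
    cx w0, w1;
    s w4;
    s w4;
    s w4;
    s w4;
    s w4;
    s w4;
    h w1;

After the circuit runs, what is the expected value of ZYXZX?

The expectation value of ZYXZX is 0. Key observation: the block from step 10 through step 13 cancels to the identity and can be dropped.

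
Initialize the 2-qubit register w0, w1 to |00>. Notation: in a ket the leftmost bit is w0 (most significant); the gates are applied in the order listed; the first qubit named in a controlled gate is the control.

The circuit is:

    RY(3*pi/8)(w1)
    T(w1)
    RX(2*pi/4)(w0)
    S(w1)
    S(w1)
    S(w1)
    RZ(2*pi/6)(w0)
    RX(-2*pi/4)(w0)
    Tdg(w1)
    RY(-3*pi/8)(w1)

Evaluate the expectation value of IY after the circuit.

In the final state, IY has expectation -sqrt(sqrt(2) + 2)/2.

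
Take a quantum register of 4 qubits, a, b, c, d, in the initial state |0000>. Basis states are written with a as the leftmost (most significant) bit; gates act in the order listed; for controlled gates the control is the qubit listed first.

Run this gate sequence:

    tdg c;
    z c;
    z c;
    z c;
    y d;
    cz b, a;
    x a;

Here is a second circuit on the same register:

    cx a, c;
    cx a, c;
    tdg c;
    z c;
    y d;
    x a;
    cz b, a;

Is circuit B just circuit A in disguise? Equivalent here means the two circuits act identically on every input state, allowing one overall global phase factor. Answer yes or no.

No — the two circuits implement different unitaries, even allowing a global phase.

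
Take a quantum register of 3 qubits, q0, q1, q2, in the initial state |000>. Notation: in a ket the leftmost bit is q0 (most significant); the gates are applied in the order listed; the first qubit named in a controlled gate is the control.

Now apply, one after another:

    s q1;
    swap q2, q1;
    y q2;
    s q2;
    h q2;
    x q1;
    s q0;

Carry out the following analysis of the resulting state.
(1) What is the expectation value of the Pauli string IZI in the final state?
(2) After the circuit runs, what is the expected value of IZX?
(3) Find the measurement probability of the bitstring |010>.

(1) The observable IZI averages to -1.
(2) The expectation value of IZX is 1.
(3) Outcome |010> occurs with probability 1/2.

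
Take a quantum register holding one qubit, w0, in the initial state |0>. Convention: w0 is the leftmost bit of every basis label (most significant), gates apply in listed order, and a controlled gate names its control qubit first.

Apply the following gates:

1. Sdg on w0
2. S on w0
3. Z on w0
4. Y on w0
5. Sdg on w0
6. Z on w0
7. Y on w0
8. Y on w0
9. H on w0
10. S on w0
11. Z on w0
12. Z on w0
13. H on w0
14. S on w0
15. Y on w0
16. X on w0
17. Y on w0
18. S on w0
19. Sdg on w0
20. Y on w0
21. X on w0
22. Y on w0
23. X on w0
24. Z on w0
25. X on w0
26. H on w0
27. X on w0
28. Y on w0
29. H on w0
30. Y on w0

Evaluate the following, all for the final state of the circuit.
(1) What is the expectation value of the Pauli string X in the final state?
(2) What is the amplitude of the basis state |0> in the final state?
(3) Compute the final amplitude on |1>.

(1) The expectation value of X is -1. Key observation: the block from step 15 through step 22 cancels to the identity and can be dropped.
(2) The amplitude on |0> is -1/2 + I/2.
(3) |1> carries amplitude 1/2 - I/2 in the final state.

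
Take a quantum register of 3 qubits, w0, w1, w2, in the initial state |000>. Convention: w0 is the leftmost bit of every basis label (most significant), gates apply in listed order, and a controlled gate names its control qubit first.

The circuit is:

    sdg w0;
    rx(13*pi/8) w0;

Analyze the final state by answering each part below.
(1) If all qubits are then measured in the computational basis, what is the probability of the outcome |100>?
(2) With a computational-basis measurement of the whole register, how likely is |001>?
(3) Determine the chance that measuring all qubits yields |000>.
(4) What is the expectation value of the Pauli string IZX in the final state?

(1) Outcome |100> occurs with probability sin(3*pi/16)**2.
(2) The probability of measuring |001> is 0.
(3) A full measurement returns |000> with probability cos(3*pi/16)**2.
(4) The observable IZX averages to 0.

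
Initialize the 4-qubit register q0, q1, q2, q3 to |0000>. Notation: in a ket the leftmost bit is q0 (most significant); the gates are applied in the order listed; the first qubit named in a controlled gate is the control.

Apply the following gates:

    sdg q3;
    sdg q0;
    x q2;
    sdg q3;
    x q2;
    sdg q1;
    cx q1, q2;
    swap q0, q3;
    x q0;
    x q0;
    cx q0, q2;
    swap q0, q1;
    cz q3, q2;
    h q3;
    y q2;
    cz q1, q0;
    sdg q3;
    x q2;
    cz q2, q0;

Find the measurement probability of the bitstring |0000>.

A full measurement returns |0000> with probability 1/2. Key observation: steps 9-10 multiply out to the identity, so the circuit reduces to the remaining gates.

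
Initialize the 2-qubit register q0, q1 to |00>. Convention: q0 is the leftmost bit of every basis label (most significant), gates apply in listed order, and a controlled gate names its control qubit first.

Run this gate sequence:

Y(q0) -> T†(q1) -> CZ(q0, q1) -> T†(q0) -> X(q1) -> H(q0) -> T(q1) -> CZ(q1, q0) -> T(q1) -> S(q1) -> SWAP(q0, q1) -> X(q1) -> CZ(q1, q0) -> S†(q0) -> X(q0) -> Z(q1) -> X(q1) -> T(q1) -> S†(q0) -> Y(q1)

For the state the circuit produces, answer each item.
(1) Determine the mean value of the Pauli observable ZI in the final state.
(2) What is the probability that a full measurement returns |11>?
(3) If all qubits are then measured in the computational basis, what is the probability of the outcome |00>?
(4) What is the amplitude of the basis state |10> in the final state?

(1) In the final state, ZI has expectation 1.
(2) The probability of measuring |11> is 0.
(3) Outcome |00> occurs with probability 1/2.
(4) The amplitude on |10> is 0.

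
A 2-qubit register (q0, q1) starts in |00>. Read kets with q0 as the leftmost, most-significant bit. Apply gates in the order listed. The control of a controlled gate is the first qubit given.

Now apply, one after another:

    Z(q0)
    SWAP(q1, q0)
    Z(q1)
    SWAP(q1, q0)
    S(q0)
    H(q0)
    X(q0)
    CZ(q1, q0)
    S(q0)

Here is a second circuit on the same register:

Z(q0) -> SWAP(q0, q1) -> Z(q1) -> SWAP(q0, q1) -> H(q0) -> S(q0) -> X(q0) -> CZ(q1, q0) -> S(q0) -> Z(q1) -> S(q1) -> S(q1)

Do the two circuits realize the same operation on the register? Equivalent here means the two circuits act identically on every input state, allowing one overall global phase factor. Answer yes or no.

No, they are not equivalent — no single phase factor reconciles the two unitaries.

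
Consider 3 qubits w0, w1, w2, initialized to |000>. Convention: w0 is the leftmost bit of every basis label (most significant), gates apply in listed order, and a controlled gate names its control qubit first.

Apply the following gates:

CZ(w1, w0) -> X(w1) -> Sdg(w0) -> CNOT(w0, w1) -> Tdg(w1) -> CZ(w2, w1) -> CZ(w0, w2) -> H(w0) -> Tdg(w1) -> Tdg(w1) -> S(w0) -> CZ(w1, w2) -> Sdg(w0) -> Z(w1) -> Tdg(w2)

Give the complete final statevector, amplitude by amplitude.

The resulting statevector has amplitude sqrt(2)*exp(I*pi/4)/2 on |010>, sqrt(2)*exp(I*pi/4)/2 on |110>, and 0 on every other basis state.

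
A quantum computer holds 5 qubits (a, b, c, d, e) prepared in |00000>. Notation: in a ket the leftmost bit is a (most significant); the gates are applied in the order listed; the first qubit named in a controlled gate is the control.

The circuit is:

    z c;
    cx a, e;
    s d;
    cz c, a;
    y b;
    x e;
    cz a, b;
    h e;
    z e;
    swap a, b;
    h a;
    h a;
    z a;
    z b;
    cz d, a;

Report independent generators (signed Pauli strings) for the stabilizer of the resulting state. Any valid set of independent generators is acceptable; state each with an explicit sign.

The final state is stabilized by the group generated by +IIIIX, -ZIIII, +IZIII, +IIZII, +IIIZI; other independent generating sets are equally valid.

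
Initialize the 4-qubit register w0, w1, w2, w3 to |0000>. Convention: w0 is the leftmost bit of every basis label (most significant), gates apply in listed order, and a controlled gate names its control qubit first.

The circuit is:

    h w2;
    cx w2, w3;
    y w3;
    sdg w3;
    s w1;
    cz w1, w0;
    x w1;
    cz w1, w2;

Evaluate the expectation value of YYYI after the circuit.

In the final state, YYYI has expectation 0.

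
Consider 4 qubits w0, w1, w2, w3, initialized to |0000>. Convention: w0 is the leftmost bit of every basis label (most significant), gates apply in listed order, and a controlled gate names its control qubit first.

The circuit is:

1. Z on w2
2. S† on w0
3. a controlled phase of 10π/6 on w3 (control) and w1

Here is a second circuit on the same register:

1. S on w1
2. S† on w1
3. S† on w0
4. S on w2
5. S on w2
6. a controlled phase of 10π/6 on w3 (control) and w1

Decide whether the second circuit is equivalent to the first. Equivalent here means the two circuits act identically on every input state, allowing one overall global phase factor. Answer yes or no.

Yes — the two circuits implement the same unitary up to a global phase.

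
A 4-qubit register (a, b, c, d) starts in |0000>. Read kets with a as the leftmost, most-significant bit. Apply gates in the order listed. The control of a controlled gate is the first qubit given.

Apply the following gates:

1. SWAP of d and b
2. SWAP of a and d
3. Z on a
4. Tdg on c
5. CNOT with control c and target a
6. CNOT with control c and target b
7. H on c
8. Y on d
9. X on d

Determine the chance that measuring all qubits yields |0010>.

Outcome |0010> occurs with probability 1/2.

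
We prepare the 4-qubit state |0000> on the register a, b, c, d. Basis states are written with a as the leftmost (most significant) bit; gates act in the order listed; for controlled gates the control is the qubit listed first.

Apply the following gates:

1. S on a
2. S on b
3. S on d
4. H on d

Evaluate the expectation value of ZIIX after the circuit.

In the final state, ZIIX has expectation 1.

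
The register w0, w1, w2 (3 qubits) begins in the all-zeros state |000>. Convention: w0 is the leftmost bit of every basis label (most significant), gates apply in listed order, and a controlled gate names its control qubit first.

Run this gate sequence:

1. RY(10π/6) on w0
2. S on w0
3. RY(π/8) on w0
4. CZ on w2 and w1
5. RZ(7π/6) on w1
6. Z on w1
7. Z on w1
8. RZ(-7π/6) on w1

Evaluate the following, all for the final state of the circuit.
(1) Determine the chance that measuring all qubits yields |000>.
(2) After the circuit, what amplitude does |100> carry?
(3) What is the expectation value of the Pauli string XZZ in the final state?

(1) Outcome |000> occurs with probability sqrt(sqrt(2) + 2)/8 + 1/2. Key observation: gates 5-8 undo each other exactly, leaving only the rest of the circuit to track.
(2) The final state's coefficient on |100> equals -sqrt(3)*sin(pi/16)/2 + I*cos(pi/16)/2.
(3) The observable XZZ averages to sqrt(2 - sqrt(2))/4.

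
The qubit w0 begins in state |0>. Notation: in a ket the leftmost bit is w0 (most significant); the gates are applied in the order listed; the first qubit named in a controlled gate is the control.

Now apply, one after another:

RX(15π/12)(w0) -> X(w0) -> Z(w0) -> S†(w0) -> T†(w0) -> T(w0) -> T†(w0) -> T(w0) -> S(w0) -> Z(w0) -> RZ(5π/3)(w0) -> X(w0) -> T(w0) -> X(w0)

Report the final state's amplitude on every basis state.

The final amplitudes are sqrt(sqrt(2) + 2)*exp(11*I*pi/12)/2 on |0>, -sqrt(2 - sqrt(2))*exp(5*I*pi/6)/2 on |1>.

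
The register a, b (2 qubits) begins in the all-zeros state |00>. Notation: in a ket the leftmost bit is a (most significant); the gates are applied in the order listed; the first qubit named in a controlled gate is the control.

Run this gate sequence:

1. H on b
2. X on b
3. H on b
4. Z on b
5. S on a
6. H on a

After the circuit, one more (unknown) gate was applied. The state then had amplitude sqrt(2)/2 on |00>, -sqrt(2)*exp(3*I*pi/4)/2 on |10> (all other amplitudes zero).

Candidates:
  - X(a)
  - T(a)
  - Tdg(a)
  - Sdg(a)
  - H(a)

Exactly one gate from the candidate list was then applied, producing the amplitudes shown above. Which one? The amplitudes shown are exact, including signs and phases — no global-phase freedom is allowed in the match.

The unique candidate consistent with the amplitudes is Tdg(a). Key observation: steps 1-4 multiply out to the identity, so the circuit reduces to the remaining gates.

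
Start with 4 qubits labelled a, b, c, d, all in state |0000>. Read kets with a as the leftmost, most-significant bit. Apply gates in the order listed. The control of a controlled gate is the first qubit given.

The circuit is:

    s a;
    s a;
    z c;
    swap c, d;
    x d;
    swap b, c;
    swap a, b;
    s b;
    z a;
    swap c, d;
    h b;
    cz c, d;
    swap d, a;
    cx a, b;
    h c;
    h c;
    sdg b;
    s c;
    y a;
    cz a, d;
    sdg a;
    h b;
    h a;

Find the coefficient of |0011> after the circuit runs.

The amplitude on |0011> is 0. Key observation: the block from step 15 through step 16 cancels to the identity and can be dropped.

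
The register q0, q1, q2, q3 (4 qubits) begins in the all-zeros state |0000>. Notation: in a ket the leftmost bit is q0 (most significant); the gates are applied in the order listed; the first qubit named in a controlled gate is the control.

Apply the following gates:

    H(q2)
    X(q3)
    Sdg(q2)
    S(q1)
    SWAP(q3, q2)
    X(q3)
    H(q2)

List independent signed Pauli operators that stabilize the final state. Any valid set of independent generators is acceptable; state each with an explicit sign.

One valid set of independent stabilizer generators is -IIXI, +IIIY, +ZIII, +IZII (any independent generating set of the same group is equally correct).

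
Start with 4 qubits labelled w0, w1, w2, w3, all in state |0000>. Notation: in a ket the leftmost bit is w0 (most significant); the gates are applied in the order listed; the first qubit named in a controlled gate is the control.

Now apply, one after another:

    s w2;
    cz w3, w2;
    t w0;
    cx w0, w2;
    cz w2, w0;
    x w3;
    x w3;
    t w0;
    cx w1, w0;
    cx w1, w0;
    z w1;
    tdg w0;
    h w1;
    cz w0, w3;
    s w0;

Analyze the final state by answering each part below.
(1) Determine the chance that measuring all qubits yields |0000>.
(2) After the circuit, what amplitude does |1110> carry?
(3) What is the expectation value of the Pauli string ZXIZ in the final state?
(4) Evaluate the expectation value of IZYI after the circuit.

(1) The probability of measuring |0000> is 1/2.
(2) The final state's coefficient on |1110> equals 0.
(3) The observable ZXIZ averages to 1.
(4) In the final state, IZYI has expectation 0.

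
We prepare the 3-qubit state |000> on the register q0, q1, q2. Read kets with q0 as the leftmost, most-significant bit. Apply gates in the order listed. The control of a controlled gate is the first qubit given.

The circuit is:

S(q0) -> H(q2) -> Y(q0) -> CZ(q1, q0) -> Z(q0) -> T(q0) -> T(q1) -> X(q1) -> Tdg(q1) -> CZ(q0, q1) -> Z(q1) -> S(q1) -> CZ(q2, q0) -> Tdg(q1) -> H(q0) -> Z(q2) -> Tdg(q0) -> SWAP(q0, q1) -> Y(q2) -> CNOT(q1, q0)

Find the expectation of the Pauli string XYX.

In the final state, XYX has expectation -sqrt(2)/2.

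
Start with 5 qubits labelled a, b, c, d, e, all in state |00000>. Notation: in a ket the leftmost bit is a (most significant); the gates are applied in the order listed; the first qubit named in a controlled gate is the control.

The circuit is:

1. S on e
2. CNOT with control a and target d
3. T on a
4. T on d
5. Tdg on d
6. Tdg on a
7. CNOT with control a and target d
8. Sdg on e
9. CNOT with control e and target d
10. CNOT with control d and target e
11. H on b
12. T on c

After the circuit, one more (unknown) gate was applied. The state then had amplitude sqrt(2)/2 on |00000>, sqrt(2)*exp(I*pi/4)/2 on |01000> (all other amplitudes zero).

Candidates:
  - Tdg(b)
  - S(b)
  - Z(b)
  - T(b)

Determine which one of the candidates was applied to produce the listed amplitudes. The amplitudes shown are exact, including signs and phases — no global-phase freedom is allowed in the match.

The unique candidate consistent with the amplitudes is T(b). Key observation: gates 1-8 undo each other exactly, leaving only the rest of the circuit to track.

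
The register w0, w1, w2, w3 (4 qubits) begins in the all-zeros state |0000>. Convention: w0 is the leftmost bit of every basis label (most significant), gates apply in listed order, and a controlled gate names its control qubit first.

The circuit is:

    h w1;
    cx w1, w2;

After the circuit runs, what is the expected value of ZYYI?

The observable ZYYI averages to -1.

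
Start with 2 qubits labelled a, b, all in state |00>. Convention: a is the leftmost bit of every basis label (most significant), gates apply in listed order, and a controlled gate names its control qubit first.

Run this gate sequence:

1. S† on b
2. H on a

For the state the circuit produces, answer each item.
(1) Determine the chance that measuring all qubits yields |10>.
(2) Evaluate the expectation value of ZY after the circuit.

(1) The probability of measuring |10> is 1/2.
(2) In the final state, ZY has expectation 0.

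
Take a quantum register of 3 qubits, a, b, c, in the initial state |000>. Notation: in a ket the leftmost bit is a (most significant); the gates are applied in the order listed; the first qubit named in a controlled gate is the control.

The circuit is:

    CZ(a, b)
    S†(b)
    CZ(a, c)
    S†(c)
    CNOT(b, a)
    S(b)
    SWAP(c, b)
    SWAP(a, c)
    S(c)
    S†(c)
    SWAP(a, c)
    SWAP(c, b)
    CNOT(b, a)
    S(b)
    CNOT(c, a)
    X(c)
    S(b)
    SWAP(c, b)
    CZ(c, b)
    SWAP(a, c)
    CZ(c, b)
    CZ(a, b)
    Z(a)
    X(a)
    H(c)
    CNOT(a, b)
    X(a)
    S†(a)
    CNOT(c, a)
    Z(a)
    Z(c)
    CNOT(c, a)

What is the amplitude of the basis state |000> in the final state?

The amplitude on |000> is sqrt(2)/2. Key observation: the block from step 7 through step 12 cancels to the identity and can be dropped.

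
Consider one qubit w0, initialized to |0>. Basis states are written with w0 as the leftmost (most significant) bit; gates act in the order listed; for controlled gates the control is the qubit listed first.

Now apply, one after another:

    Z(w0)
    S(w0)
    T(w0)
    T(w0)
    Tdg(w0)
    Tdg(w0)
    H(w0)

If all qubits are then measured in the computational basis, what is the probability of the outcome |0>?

Outcome |0> occurs with probability 1/2.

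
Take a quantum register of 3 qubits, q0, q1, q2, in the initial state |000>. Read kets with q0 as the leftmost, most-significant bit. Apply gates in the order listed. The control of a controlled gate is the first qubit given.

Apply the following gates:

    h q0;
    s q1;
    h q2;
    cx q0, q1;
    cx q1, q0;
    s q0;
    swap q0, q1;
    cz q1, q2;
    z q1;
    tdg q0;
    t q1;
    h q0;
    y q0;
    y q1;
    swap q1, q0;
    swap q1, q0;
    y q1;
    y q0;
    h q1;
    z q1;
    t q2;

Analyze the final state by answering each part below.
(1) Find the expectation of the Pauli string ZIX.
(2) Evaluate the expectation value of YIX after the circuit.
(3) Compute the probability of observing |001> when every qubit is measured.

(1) The expectation value of ZIX is 1/2.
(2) In the final state, YIX has expectation 1/2.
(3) Outcome |001> occurs with probability sqrt(2)/16 + 1/8.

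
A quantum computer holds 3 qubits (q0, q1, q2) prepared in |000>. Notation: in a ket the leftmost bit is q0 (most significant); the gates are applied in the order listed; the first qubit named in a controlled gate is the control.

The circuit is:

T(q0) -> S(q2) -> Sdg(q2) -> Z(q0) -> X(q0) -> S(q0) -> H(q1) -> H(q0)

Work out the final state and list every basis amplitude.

The resulting statevector has amplitude I/2 on |000>, 0 on |001>, I/2 on |010>, 0 on |011>, -I/2 on |100>, 0 on |101>, -I/2 on |110>, 0 on |111>. Key observation: steps 2-3 multiply out to the identity, so the circuit reduces to the remaining gates.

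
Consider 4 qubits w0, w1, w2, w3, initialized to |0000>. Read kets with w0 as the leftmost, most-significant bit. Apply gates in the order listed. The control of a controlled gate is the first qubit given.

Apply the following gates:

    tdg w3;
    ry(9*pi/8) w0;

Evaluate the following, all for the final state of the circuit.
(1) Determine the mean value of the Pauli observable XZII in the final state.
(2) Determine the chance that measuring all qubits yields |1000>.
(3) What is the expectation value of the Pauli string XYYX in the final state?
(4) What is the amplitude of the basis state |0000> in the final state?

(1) The observable XZII averages to -sqrt(2 - sqrt(2))/2.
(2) The probability of measuring |1000> is sin(7*pi/16)**2.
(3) In the final state, XYYX has expectation 0.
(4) The final state's coefficient on |0000> equals -sin(pi/16).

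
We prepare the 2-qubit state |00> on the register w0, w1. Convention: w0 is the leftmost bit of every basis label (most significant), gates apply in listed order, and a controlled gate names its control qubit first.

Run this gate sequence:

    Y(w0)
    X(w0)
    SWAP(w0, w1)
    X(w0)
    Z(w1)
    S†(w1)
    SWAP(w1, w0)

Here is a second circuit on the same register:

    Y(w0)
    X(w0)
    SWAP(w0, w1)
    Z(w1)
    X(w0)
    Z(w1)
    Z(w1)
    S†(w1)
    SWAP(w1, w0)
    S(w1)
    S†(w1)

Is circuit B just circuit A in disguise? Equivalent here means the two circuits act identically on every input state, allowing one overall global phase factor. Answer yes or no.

Yes, they are equivalent — the unitaries differ by at most a global phase.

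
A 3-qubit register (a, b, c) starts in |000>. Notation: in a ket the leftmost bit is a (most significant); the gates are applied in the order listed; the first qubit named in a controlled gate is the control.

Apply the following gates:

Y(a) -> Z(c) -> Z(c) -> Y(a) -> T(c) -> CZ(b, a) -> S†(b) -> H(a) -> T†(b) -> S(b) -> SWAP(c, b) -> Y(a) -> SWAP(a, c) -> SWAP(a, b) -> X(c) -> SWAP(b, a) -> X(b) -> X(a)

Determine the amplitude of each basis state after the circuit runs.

The resulting statevector has amplitude sqrt(2)*I/2 on |110>, -sqrt(2)*I/2 on |111>, and 0 on every other basis state. Key observation: gates 1-4 undo each other exactly, leaving only the rest of the circuit to track.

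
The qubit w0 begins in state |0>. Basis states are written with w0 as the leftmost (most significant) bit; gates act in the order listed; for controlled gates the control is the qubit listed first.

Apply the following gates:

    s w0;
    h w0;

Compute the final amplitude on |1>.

The amplitude on |1> is sqrt(2)/2.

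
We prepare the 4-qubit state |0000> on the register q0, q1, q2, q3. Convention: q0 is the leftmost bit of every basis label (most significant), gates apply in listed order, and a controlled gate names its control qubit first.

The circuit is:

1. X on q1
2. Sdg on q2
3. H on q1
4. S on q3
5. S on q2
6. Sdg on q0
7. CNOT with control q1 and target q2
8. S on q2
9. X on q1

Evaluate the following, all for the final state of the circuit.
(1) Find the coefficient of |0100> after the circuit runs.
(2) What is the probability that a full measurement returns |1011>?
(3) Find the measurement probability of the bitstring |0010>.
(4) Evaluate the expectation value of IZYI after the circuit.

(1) The amplitude on |0100> is sqrt(2)/2.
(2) Outcome |1011> occurs with probability 0.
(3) Outcome |0010> occurs with probability 1/2.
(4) In the final state, IZYI has expectation 0.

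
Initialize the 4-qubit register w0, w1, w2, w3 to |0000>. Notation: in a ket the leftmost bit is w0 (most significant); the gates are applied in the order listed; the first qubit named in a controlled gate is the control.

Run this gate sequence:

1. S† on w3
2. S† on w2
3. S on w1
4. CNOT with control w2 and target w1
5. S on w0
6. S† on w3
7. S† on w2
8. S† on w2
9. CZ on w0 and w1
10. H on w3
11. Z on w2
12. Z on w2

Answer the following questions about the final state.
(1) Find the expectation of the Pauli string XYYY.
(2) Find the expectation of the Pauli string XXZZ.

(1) In the final state, XYYY has expectation 0.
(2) The observable XXZZ averages to 0.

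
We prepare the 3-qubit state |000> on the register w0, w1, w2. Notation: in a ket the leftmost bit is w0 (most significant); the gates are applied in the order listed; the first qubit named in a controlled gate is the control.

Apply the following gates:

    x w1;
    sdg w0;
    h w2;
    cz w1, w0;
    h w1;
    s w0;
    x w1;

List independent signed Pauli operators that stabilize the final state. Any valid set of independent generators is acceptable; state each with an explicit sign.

The final state is stabilized by the group generated by -IXI, +IIX, +ZII; other independent generating sets are equally valid.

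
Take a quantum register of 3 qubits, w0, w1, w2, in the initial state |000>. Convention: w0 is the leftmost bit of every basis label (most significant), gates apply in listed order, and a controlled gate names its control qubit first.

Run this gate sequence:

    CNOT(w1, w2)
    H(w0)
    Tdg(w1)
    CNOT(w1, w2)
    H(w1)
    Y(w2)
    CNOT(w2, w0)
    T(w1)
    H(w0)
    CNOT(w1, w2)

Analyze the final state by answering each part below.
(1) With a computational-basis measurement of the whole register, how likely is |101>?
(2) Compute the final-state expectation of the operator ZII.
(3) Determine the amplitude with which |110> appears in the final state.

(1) A full measurement returns |101> with probability 0.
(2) The observable ZII averages to 1.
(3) |110> carries amplitude 0 in the final state.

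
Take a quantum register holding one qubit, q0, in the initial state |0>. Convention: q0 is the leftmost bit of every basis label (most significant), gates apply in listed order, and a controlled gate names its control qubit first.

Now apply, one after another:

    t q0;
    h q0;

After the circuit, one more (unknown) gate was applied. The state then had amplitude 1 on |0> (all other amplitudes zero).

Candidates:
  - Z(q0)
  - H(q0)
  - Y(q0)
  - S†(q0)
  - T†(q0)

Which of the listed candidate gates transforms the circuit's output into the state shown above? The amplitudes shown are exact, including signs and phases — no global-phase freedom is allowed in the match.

It was H(q0) that produced the state shown.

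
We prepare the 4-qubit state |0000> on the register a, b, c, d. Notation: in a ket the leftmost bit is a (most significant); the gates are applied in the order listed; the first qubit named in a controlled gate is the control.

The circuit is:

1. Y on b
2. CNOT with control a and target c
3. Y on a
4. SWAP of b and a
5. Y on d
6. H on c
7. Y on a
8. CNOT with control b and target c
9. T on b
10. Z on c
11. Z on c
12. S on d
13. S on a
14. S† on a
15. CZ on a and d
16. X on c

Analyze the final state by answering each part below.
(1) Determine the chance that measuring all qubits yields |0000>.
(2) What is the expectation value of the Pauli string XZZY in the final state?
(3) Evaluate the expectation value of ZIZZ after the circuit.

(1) Outcome |0000> occurs with probability 0. Key observation: the block from step 13 through step 14 cancels to the identity and can be dropped.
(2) The expectation value of XZZY is 0.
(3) The expectation value of ZIZZ is 0.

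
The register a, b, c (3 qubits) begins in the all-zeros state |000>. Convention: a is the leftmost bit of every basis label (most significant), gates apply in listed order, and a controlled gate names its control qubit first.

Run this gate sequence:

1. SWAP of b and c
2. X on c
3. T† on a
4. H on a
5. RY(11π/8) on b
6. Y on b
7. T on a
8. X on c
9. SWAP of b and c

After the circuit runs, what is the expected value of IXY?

The observable IXY averages to 0.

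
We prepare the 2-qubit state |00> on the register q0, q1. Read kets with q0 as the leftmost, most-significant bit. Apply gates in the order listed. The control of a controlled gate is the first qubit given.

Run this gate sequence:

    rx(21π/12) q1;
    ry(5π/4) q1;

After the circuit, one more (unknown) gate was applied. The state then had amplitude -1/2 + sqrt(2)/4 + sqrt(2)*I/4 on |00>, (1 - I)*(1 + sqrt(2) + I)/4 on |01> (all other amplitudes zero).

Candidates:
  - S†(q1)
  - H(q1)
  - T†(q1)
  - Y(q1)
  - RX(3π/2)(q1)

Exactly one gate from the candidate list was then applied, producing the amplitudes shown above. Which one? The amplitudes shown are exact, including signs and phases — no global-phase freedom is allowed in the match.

It was RX(3π/2)(q1) that produced the state shown.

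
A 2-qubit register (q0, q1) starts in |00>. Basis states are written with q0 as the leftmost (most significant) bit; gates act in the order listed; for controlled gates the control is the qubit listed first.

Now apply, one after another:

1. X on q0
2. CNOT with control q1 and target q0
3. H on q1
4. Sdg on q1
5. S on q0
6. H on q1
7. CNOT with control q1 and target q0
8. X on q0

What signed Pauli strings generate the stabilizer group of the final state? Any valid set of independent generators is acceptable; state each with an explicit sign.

The stabilizer group can be generated by +XY, +ZZ, among other valid generating sets.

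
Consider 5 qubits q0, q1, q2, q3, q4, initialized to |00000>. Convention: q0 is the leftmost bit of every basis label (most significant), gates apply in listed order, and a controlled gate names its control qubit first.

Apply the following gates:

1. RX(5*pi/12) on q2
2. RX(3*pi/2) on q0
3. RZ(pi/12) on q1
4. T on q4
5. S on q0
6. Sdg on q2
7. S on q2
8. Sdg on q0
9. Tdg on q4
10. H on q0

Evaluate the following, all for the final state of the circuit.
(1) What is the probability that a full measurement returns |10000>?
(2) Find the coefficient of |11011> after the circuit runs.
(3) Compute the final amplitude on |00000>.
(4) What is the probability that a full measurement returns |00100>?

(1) Outcome |10000> occurs with probability -sqrt(2)/16 + sqrt(6)/16 + 1/4. Key observation: the block from step 4 through step 9 cancels to the identity and can be dropped.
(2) |11011> carries amplitude 0 in the final state.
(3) |00000> carries amplitude -I*sqrt(sqrt(2)/4 + 1/2)*exp(-I*pi/24)/4 - sqrt(3)*I*sqrt(1/2 - sqrt(2)/4)*exp(-I*pi/24)/4 - sqrt(3)*sqrt(1/2 - sqrt(2)/4)*exp(-I*pi/24)/4 - sqrt(sqrt(2)/4 + 1/2)*exp(-I*pi/24)/4 in the final state.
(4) The probability of measuring |00100> is -sqrt(6)/16 + sqrt(2)/16 + 1/4.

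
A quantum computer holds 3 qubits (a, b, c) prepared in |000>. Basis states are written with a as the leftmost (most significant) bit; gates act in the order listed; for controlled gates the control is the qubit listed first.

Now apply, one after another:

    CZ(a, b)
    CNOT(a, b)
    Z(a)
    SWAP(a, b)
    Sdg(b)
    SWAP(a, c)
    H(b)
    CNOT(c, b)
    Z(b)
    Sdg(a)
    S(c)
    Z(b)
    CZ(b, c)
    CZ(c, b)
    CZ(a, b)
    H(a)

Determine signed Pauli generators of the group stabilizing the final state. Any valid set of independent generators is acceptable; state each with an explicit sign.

The stabilizer group can be generated by +XII, +IXI, +IIZ, among other valid generating sets.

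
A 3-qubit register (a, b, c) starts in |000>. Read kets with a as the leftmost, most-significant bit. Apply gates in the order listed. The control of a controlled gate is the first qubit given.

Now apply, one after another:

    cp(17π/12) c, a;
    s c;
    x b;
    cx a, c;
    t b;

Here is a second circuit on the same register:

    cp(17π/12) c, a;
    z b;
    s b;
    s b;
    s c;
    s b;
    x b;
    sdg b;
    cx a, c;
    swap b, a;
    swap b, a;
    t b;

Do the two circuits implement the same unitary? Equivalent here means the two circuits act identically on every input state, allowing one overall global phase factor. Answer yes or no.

No, they are not equivalent — no single phase factor reconciles the two unitaries.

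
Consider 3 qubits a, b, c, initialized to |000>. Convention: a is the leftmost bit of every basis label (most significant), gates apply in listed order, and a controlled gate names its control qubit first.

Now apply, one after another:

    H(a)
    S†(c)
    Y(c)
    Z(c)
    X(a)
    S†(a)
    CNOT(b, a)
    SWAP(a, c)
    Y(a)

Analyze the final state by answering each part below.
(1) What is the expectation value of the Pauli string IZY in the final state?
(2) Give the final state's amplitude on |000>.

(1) The expectation value of IZY is -1.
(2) The final state's coefficient on |000> equals -sqrt(2)/2.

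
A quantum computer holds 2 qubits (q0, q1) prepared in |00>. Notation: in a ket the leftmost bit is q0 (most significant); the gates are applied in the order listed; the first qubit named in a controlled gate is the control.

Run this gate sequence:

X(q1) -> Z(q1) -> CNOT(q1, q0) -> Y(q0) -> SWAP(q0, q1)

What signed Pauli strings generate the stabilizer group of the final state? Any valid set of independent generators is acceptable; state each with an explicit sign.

The final state is stabilized by the group generated by -ZI, +IZ; other independent generating sets are equally valid.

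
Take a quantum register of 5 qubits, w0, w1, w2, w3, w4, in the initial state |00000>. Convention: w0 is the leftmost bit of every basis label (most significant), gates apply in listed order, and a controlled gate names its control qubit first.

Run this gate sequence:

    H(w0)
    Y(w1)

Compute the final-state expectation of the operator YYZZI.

The expectation value of YYZZI is 0.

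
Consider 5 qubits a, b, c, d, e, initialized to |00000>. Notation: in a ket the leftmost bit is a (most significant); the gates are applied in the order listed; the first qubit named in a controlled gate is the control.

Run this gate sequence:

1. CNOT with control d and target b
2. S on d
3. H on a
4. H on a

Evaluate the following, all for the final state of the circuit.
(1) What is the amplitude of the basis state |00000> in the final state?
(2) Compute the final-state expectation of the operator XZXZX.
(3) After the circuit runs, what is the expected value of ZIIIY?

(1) The final state's coefficient on |00000> equals 1. Key observation: the block from step 3 through step 4 cancels to the identity and can be dropped.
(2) In the final state, XZXZX has expectation 0.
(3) The expectation value of ZIIIY is 0.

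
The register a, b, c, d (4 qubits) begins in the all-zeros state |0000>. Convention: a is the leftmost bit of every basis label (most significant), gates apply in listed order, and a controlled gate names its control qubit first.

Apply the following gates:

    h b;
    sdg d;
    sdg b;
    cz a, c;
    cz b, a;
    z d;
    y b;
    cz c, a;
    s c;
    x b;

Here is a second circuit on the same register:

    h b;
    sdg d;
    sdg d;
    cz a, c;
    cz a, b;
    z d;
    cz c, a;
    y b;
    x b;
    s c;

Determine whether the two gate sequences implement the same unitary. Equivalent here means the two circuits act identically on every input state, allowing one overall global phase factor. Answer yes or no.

No — the two circuits implement different unitaries, even allowing a global phase.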